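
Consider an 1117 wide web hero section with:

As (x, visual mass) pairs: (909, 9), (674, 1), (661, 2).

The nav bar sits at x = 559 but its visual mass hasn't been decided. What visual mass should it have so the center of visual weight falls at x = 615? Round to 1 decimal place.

Fixed elements: Σw = 9 + 1 + 2 = 12, Σw·x = 9·909 + 1·674 + 2·661 = 10177.
Set Σw·x/Σw = 615: (10177 + 559w) = 615·(12 + w).
Rearranging, w·(559 − 615) = 615·12 − 10177 = -2797, so w ≈ -2797/-56 = 49.95.

w ≈ 49.9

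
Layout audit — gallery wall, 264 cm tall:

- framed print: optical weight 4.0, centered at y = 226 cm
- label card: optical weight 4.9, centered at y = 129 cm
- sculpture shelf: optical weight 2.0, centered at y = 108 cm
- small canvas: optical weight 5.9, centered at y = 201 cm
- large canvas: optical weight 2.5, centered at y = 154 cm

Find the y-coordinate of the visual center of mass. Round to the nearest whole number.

y ≈ 172

Σw = 4.0 + 4.9 + 2.0 + 5.9 + 2.5 = 19.3.
y-moment: 4.0·226 + 4.9·129 + 2.0·108 + 5.9·201 + 2.5·154 = 3323.0; centroid 3323.0/19.3 ≈ 172.18.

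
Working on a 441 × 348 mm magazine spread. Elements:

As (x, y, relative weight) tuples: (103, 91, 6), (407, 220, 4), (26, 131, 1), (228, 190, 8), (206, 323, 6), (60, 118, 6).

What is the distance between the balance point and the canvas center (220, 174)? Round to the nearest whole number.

Weights sum to 6 + 4 + 1 + 8 + 6 + 6 = 31.
x-moment: 6·103 + 4·407 + 1·26 + 8·228 + 6·206 + 6·60 = 5692; centroid 5692/31 ≈ 183.61.
y-moment: 6·91 + 4·220 + 1·131 + 8·190 + 6·323 + 6·118 = 5723; centroid 5723/31 ≈ 184.61.
Relative to (220, 174): Δ = (-36.39, 10.61); |Δ| = √(-36.39² + 10.61²) ≈ 37.90.

≈ 38 mm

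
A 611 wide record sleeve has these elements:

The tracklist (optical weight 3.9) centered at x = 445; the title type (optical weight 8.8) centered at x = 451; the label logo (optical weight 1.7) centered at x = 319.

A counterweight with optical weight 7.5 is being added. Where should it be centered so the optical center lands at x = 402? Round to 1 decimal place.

x ≈ 341.0

With the counterweight, Σw becomes 3.9 + 8.8 + 1.7 + 7.5 = 21.9.
x: target moment 21.9×402 = 8803.8; current 3.9·445 + 8.8·451 + 1.7·319 = 6246.6; the counterweight supplies 2557.2, so x = 2557.2/7.5 ≈ 340.96.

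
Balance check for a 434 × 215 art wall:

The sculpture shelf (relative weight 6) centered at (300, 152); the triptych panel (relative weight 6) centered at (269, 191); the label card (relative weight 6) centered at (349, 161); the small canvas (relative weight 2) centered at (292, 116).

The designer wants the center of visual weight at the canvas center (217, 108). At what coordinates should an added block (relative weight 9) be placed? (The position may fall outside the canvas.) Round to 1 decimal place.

With the added block, Σw becomes 6 + 6 + 6 + 2 + 9 = 29.
x: target moment 29×217 = 6293; current 6·300 + 6·269 + 6·349 + 2·292 = 6092; the added block supplies 201, so x = 201/9 ≈ 22.33.
y: target moment 29×108 = 3132; current 6·152 + 6·191 + 6·161 + 2·116 = 3256; the added block supplies -124, so y = -124/9 ≈ -13.78.

(22.3, -13.8)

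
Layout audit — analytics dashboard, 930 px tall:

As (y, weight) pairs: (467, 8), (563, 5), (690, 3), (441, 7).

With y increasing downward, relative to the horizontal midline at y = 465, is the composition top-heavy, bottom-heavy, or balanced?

Σw = 8 + 5 + 3 + 7 = 23.
y: (8·467 + 5·563 + 3·690 + 7·441) / 23 = 11708 / 23 ≈ 509.04
Since 509.0 is below (larger y than) 465, the composition reads bottom-heavy.

bottom-heavy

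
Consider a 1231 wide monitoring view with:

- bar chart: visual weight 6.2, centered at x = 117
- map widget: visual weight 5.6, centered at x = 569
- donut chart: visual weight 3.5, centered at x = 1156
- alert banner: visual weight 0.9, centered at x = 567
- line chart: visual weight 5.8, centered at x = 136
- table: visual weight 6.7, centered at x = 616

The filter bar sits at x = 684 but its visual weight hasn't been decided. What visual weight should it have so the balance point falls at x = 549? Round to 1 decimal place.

Known weights sum to 6.2 + 5.6 + 3.5 + 0.9 + 5.8 + 6.7 = 28.7; their moment is 6.2·117 + 5.6·569 + 3.5·1156 + 0.9·567 + 5.8·136 + 6.7·616 = 13384.1.
For the centroid to hit 549: (13384.1 + w·684) / (28.7 + w) = 549.
Solving: w = (549·28.7 − 13384.1) / (684 − 549) = 2372.2 / 135 ≈ 17.57.

w ≈ 17.6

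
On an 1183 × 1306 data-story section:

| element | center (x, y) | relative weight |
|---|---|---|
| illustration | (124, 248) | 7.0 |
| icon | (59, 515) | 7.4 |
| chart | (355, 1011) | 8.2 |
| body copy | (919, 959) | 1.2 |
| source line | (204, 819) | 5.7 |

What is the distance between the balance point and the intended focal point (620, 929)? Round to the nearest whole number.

Weights sum to 7.0 + 7.4 + 8.2 + 1.2 + 5.7 = 29.5.
Σw·x = 7.0·124 + 7.4·59 + 8.2·355 + 1.2·919 + 5.7·204 = 6481.2, so x̄ = 6481.2/29.5 ≈ 219.70.
Σw·y = 7.0·248 + 7.4·515 + 8.2·1011 + 1.2·959 + 5.7·819 = 19656.3, so ȳ = 19656.3/29.5 ≈ 666.32.
Relative to (620, 929): Δ = (-400.30, -262.68); |Δ| = √(-400.30² + -262.68²) ≈ 478.79.

≈ 479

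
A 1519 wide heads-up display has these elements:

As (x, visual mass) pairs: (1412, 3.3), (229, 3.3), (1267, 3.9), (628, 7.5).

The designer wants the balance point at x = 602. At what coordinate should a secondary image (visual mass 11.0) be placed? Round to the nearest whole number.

x ≈ 217

With the secondary image, Σw becomes 3.3 + 3.3 + 3.9 + 7.5 + 11.0 = 29.0.
Along x: (15066.6 + 11.0·x) / 29.0 = 602 (existing moment 3.3·1412 + 3.3·229 + 3.9·1267 + 7.5·628 = 15066.6) ⇒ x = (17458.0 − 15066.6) / 11.0 ≈ 217.40.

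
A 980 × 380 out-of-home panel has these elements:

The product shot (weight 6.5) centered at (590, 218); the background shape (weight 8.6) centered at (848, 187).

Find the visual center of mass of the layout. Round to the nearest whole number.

Weights sum to 6.5 + 8.6 = 15.1.
x: (6.5·590 + 8.6·848) / 15.1 = 11127.8 / 15.1 ≈ 736.94
y: (6.5·218 + 8.6·187) / 15.1 = 3025.2 / 15.1 ≈ 200.34

(737, 200)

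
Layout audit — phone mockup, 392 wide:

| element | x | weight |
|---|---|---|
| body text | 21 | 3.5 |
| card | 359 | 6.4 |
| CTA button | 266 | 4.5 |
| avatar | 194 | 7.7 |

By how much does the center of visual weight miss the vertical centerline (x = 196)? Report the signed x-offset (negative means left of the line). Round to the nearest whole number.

≈ 33

Weights sum to 3.5 + 6.4 + 4.5 + 7.7 = 22.1.
x-moment: 3.5·21 + 6.4·359 + 4.5·266 + 7.7·194 = 5061.9; centroid 5061.9/22.1 ≈ 229.05.
Difference: 229.05 − 196 ≈ 33.05.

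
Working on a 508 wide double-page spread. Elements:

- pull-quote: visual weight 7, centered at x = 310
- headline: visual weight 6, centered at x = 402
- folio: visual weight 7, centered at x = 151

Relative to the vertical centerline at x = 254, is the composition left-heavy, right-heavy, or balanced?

right-heavy

Σw = 7 + 6 + 7 = 20.
Σw·x = 7·310 + 6·402 + 7·151 = 5639, so x̄ = 5639/20 ≈ 281.95.
281.9 lies right of the midline 254, so the layout is right-heavy.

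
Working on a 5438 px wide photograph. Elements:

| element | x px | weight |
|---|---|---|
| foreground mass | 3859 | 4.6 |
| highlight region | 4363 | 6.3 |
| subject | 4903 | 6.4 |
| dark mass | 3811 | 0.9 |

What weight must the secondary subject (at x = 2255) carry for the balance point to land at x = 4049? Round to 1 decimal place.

Existing Σw = 18.2 (4.6 + 6.3 + 6.4 + 0.9); existing moment 4.6·3859 + 6.3·4363 + 6.4·4903 + 0.9·3811 = 80047.4.
Set Σw·x/Σw = 4049: (80047.4 + 2255w) = 4049·(18.2 + w).
So w = (4049·18.2 − 80047.4)/(2255 − 4049) = -6355.6/-1794 ≈ 3.54.

w ≈ 3.5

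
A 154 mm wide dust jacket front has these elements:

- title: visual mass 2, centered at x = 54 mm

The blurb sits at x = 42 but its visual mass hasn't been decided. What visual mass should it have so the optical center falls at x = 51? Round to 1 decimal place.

The single fixed element contributes weight 2, moment 2·54 = 108.
Balance at x = 51 requires (108 + w·42) / (2 + w) = 51.
So w = (51·2 − 108)/(42 − 51) = -6/-9 ≈ 0.67.

w ≈ 0.7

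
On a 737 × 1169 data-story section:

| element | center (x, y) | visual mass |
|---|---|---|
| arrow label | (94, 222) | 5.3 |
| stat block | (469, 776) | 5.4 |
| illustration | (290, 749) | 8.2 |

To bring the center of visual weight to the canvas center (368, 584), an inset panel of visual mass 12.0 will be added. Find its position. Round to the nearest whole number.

After adding the inset panel, total weight = 5.3 + 5.4 + 8.2 + 12.0 = 30.9.
x: need Σw·x = 30.9·368 = 11371.2. Existing = 5.3·94 + 5.4·469 + 8.2·290 = 5408.8. Remainder 5962.4 / 12.0 ≈ 496.87.
y: need Σw·y = 30.9·584 = 18045.6. Existing = 5.3·222 + 5.4·776 + 8.2·749 = 11508.8. Remainder 6536.8 / 12.0 ≈ 544.73.

(497, 545)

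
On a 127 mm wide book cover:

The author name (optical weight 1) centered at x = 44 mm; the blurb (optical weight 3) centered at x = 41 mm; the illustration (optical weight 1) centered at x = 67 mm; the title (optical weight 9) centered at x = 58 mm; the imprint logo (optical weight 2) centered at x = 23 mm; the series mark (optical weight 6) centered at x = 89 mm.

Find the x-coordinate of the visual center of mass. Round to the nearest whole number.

Weights sum to 1 + 3 + 1 + 9 + 2 + 6 = 22.
Σw·x = 1·44 + 3·41 + 1·67 + 9·58 + 2·23 + 6·89 = 1336, so x̄ = 1336/22 ≈ 60.73.

x ≈ 61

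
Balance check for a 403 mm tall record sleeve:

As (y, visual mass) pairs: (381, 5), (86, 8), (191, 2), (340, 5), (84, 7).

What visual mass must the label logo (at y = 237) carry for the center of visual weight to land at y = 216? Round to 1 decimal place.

Fixed elements: Σw = 5 + 8 + 2 + 5 + 7 = 27, Σw·y = 5·381 + 8·86 + 2·191 + 5·340 + 7·84 = 5263.
Balance at y = 216 requires (5263 + w·237) / (27 + w) = 216.
Rearranging, w·(237 − 216) = 216·27 − 5263 = 569, so w ≈ 569/21 = 27.10.

w ≈ 27.1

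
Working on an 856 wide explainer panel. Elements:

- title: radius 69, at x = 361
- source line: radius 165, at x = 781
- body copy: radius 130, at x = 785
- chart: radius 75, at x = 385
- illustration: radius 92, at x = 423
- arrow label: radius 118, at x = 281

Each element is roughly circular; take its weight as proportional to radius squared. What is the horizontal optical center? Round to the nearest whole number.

x ≈ 597

r² weights: title 69² = 4761, source line 165² = 27225, body copy 130² = 16900, chart 75² = 5625, illustration 92² = 8464, arrow label 118² = 13924. Total = 76899.
Σw·x = 4761·361 + 27225·781 + 16900·785 + 5625·385 + 8464·423 + 13924·281 = 45906487, so x̄ = 45906487/76899 ≈ 596.97.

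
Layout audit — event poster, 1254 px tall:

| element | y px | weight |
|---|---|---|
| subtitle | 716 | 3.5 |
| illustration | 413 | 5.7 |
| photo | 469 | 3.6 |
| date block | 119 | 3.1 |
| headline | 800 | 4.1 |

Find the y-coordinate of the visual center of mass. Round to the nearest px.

Weights sum to 3.5 + 5.7 + 3.6 + 3.1 + 4.1 = 20.0.
y: (3.5·716 + 5.7·413 + 3.6·469 + 3.1·119 + 4.1·800) / 20.0 = 10197.4 / 20.0 ≈ 509.87

y ≈ 510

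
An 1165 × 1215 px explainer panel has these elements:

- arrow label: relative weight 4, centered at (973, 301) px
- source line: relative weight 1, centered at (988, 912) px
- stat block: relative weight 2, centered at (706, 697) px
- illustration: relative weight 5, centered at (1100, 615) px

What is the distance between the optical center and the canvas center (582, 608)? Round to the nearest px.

≈ 405 px

Σw = 4 + 1 + 2 + 5 = 12.
x-moment: 4·973 + 1·988 + 2·706 + 5·1100 = 11792; centroid 11792/12 ≈ 982.67.
y-moment: 4·301 + 1·912 + 2·697 + 5·615 = 6585; centroid 6585/12 ≈ 548.75.
Offset from (582, 608): Δx ≈ 400.67, Δy ≈ -59.25; distance = √(Δx² + Δy²) ≈ 405.02.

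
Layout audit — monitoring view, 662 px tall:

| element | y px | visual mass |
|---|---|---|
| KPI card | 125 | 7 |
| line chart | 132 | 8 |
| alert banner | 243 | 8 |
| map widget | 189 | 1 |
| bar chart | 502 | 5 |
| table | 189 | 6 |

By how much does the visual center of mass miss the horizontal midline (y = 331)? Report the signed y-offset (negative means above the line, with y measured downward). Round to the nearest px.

Weights sum to 7 + 8 + 8 + 1 + 5 + 6 = 35.
y: (7·125 + 8·132 + 8·243 + 1·189 + 5·502 + 6·189) / 35 = 7708 / 35 ≈ 220.23
Offset from y = 331: 220.23 − 331 ≈ -110.77.

≈ -111 px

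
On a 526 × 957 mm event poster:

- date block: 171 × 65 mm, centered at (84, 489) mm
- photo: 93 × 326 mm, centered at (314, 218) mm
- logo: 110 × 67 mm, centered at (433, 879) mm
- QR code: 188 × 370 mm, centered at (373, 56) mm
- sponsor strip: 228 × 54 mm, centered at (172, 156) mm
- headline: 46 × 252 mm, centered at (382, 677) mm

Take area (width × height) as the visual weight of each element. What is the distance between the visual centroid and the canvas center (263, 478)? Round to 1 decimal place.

≈ 259.1 mm

Areas: date block 171·65 = 11115, photo 93·326 = 30318, logo 110·67 = 7370, QR code 188·370 = 69560, sponsor strip 228·54 = 12312, headline 46·252 = 11592. Total weight = 142267.
Σw·x = 46136410; x̄ = 46136410/142267 ≈ 324.29.
y: moment 32186605 / weight 142267 ≈ 226.24
Offset from (263, 478): Δx ≈ 61.29, Δy ≈ -251.76; distance = √(Δx² + Δy²) ≈ 259.11.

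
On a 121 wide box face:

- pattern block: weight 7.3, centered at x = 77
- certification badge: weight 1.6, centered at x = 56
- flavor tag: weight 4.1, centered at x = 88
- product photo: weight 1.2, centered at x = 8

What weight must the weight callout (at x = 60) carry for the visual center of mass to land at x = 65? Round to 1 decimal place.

w ≈ 19.8

Known weights sum to 7.3 + 1.6 + 4.1 + 1.2 = 14.2; their moment is 7.3·77 + 1.6·56 + 4.1·88 + 1.2·8 = 1022.1.
Set Σw·x/Σw = 65: (1022.1 + 60w) = 65·(14.2 + w).
Rearranging, w·(60 − 65) = 65·14.2 − 1022.1 = -99.1, so w ≈ -99.1/-5 = 19.82.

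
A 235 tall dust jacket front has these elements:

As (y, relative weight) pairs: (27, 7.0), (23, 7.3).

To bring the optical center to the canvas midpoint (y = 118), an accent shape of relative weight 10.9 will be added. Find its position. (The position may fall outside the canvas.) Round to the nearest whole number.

With the accent shape, Σw becomes 7.0 + 7.3 + 10.9 = 25.2.
Along y: (356.9 + 10.9·y) / 25.2 = 118 (existing moment 7.0·27 + 7.3·23 = 356.9) ⇒ y = (2973.6 − 356.9) / 10.9 ≈ 240.06.

y ≈ 240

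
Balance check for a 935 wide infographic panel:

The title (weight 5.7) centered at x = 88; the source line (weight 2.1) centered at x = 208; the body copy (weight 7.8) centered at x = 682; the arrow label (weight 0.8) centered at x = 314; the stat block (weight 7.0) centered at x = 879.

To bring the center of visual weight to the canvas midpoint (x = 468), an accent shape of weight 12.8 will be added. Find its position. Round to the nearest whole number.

x ≈ 334

New total weight: (5.7 + 2.1 + 7.8 + 0.8 + 7.0) + 12.8 = 36.2.
x: target moment 36.2×468 = 16941.6; current 5.7·88 + 2.1·208 + 7.8·682 + 0.8·314 + 7.0·879 = 12662.2; the accent shape supplies 4279.4, so x = 4279.4/12.8 ≈ 334.33.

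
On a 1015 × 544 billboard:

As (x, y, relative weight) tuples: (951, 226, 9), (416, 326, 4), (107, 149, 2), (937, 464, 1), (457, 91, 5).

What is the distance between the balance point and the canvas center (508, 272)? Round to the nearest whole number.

Weights sum to 9 + 4 + 2 + 1 + 5 = 21.
x-moment: 9·951 + 4·416 + 2·107 + 1·937 + 5·457 = 13659; centroid 13659/21 ≈ 650.43.
y-moment: 9·226 + 4·326 + 2·149 + 1·464 + 5·91 = 4555; centroid 4555/21 ≈ 216.90.
From (508, 272): dx = 142.43, dy = -55.10, so the distance is √(dx²+dy²) ≈ 152.71.

≈ 153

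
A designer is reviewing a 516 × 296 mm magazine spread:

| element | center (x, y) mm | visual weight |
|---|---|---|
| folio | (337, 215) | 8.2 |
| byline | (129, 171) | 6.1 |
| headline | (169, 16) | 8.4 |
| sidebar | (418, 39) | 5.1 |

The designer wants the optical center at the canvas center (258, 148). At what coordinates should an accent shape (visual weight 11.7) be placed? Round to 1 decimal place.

(264.0, 231.3)

With the accent shape, Σw becomes 8.2 + 6.1 + 8.4 + 5.1 + 11.7 = 39.5.
x: need Σw·x = 39.5·258 = 10191.0. Existing = 8.2·337 + 6.1·129 + 8.4·169 + 5.1·418 = 7101.7. Remainder 3089.3 / 11.7 ≈ 264.04.
y: need Σw·y = 39.5·148 = 5846.0. Existing = 8.2·215 + 6.1·171 + 8.4·16 + 5.1·39 = 3139.4. Remainder 2706.6 / 11.7 ≈ 231.33.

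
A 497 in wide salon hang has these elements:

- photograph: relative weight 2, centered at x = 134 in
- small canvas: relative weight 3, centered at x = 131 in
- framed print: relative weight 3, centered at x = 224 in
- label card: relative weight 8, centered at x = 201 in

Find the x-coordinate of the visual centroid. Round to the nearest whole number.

Σw = 2 + 3 + 3 + 8 = 16.
x-moment: 2·134 + 3·131 + 3·224 + 8·201 = 2941; centroid 2941/16 ≈ 183.81.

x ≈ 184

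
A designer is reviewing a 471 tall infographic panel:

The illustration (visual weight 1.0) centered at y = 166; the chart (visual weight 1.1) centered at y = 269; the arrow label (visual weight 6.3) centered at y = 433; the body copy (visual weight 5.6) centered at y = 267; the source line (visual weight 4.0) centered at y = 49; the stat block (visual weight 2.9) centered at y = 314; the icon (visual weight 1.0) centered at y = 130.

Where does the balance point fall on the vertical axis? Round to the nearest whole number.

Total weight = 1.0 + 1.1 + 6.3 + 5.6 + 4.0 + 2.9 + 1.0 = 21.9.
Σw·y = 1.0·166 + 1.1·269 + 6.3·433 + 5.6·267 + 4.0·49 + 2.9·314 + 1.0·130 = 5921.6, so ȳ = 5921.6/21.9 ≈ 270.39.

y ≈ 270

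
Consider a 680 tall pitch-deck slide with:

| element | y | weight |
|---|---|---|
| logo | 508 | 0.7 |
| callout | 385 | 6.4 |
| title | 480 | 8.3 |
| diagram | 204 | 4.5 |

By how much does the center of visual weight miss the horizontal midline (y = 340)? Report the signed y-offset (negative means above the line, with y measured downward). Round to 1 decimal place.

Total weight = 0.7 + 6.4 + 8.3 + 4.5 = 19.9.
y: (0.7·508 + 6.4·385 + 8.3·480 + 4.5·204) / 19.9 = 7721.6 / 19.9 ≈ 388.02
Offset from y = 340: 388.02 − 340 ≈ 48.02.

≈ 48.0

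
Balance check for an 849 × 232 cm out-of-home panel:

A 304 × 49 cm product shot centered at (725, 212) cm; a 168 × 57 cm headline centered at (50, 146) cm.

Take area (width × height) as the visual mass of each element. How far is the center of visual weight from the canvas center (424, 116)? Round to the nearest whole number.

Areas: product shot 304·49 = 14896, headline 168·57 = 9576. Total weight = 24472.
x-moment: 14896·725 + 9576·50 = 11278400; centroid 11278400/24472 ≈ 460.87.
y-moment: 14896·212 + 9576·146 = 4556048; centroid 4556048/24472 ≈ 186.17.
Relative to (424, 116): Δ = (36.87, 70.17); |Δ| = √(36.87² + 70.17²) ≈ 79.27.

≈ 79 cm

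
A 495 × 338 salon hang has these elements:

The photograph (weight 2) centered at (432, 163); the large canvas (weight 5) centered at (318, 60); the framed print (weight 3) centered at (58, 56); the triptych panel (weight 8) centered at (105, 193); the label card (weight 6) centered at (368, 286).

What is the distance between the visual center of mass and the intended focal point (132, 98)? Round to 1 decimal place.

≈ 126.3

Total weight = 2 + 5 + 3 + 8 + 6 = 24.
Σw·x = 2·432 + 5·318 + 3·58 + 8·105 + 6·368 = 5676, so x̄ = 5676/24 ≈ 236.50.
Σw·y = 2·163 + 5·60 + 3·56 + 8·193 + 6·286 = 4054, so ȳ = 4054/24 ≈ 168.92.
Relative to (132, 98): Δ = (104.50, 70.92); |Δ| = √(104.50² + 70.92²) ≈ 126.29.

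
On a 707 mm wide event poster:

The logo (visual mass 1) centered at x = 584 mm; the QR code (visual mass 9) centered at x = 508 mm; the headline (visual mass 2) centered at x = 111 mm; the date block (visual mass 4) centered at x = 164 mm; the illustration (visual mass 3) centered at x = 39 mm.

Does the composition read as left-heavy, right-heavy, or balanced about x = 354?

left-heavy

Σw = 1 + 9 + 2 + 4 + 3 = 19.
Σw·x = 1·584 + 9·508 + 2·111 + 4·164 + 3·39 = 6151, so x̄ = 6151/19 ≈ 323.74.
Since 323.7 is left of 354, the composition reads left-heavy.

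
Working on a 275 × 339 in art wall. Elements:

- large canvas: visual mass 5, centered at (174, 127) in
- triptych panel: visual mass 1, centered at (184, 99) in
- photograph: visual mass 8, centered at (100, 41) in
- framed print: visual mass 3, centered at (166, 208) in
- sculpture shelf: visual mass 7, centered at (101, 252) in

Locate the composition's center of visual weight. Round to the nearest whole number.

Total weight = 5 + 1 + 8 + 3 + 7 = 24.
x-moment: 5·174 + 1·184 + 8·100 + 3·166 + 7·101 = 3059; centroid 3059/24 ≈ 127.46.
y-moment: 5·127 + 1·99 + 8·41 + 3·208 + 7·252 = 3450; centroid 3450/24 ≈ 143.75.

(127, 144)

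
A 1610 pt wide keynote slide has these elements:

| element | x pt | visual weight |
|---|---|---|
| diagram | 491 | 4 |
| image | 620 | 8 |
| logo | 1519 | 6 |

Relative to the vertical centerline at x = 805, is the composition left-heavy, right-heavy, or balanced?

right-heavy

Weights sum to 4 + 8 + 6 = 18.
Σw·x = 4·491 + 8·620 + 6·1519 = 16038, so x̄ = 16038/18 ≈ 891.00.
891.0 vs midline 805 → right-heavy.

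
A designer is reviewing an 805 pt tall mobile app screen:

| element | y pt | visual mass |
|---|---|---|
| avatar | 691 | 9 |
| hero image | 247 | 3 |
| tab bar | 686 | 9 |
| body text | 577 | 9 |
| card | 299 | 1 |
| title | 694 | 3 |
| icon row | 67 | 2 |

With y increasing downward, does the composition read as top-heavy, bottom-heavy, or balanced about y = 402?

bottom-heavy

Weights sum to 9 + 3 + 9 + 9 + 1 + 3 + 2 = 36.
y-moment: 9·691 + 3·247 + 9·686 + 9·577 + 1·299 + 3·694 + 2·67 = 20842; centroid 20842/36 ≈ 578.94.
Since 578.9 is below (larger y than) 402, the composition reads bottom-heavy.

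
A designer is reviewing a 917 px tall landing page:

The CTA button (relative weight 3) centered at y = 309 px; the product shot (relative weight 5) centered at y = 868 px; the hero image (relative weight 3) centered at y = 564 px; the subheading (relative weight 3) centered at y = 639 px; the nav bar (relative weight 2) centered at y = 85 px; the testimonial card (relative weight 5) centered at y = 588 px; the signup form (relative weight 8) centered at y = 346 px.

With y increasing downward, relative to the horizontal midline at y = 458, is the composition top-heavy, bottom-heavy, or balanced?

Σw = 3 + 5 + 3 + 3 + 2 + 5 + 8 = 29.
y: moment 14754 / weight 29 ≈ 508.76
Since 508.8 is below (larger y than) 458, the composition reads bottom-heavy.

bottom-heavy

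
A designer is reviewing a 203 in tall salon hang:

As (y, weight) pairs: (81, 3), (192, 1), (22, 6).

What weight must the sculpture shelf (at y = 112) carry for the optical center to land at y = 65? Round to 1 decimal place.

Existing Σw = 10 (3 + 1 + 6); existing moment 3·81 + 1·192 + 6·22 = 567.
For the centroid to hit 65: (567 + w·112) / (10 + w) = 65.
So w = (65·10 − 567)/(112 − 65) = 83/47 ≈ 1.77.

w ≈ 1.8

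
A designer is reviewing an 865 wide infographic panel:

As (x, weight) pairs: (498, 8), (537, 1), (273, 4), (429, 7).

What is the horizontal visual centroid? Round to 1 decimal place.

Weights sum to 8 + 1 + 4 + 7 = 20.
Σw·x = 8·498 + 1·537 + 4·273 + 7·429 = 8616, so x̄ = 8616/20 ≈ 430.80.

x ≈ 430.8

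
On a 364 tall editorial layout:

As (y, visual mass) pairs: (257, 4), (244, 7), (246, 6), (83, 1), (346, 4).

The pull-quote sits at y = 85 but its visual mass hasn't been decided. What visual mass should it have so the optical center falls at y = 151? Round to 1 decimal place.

w ≈ 35.7

Fixed elements: Σw = 4 + 7 + 6 + 1 + 4 = 22, Σw·y = 4·257 + 7·244 + 6·246 + 1·83 + 4·346 = 5679.
Balance at y = 151 requires (5679 + w·85) / (22 + w) = 151.
So w = (151·22 − 5679)/(85 − 151) = -2357/-66 ≈ 35.71.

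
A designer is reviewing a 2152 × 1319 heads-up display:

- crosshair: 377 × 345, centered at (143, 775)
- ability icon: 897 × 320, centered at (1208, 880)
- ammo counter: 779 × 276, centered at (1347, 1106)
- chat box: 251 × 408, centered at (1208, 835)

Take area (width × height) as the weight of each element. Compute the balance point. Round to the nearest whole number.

Taking area as weight: crosshair 377·345 = 130065, ability icon 897·320 = 287040, ammo counter 779·276 = 215004, chat box 251·408 = 102408. Sum 734517.
x: (130065·143 + 287040·1208 + 215004·1347 + 102408·1208) / 734517 = 778662867 / 734517 ≈ 1060.10
y: (130065·775 + 287040·880 + 215004·1106 + 102408·835) / 734517 = 676700679 / 734517 ≈ 921.29

(1060, 921)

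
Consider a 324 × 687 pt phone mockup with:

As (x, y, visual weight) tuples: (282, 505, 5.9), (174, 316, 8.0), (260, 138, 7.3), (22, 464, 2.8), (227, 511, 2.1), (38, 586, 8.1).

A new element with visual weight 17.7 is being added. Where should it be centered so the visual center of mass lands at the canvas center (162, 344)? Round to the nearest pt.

(147, 238)

New total weight: (5.9 + 8.0 + 7.3 + 2.8 + 2.1 + 8.1) + 17.7 = 51.9.
x: target moment 51.9×162 = 8407.8; current 5.9·282 + 8.0·174 + 7.3·260 + 2.8·22 + 2.1·227 + 8.1·38 = 5799.9; the new element supplies 2607.9, so x = 2607.9/17.7 ≈ 147.34.
y: target moment 51.9×344 = 17853.6; current 5.9·505 + 8.0·316 + 7.3·138 + 2.8·464 + 2.1·511 + 8.1·586 = 13633.8; the new element supplies 4219.8, so y = 4219.8/17.7 ≈ 238.41.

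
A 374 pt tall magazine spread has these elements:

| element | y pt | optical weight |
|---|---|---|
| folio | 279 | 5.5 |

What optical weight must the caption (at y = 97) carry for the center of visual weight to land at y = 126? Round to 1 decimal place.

Known: weight 5.5 with moment 5.5·279 = 1534.5.
For the centroid to hit 126: (1534.5 + w·97) / (5.5 + w) = 126.
Solving: w = (126·5.5 − 1534.5) / (97 − 126) = -841.5 / -29 ≈ 29.02.

w ≈ 29.0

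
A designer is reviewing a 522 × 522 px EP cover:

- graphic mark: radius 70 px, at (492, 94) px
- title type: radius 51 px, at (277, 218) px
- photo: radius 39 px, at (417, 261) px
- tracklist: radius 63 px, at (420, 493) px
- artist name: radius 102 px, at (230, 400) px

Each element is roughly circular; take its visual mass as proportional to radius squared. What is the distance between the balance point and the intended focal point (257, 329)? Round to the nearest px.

≈ 78 px

r² weights: graphic mark 70² = 4900, title type 51² = 2601, photo 39² = 1521, tracklist 63² = 3969, artist name 102² = 10404. Total = 23395.
x-moment: 4900·492 + 2601·277 + 1521·417 + 3969·420 + 10404·230 = 7825434; centroid 7825434/23395 ≈ 334.49.
y-moment: 4900·94 + 2601·218 + 1521·261 + 3969·493 + 10404·400 = 7542916; centroid 7542916/23395 ≈ 322.42.
Offset from (257, 329): Δx ≈ 77.49, Δy ≈ -6.58; distance = √(Δx² + Δy²) ≈ 77.77.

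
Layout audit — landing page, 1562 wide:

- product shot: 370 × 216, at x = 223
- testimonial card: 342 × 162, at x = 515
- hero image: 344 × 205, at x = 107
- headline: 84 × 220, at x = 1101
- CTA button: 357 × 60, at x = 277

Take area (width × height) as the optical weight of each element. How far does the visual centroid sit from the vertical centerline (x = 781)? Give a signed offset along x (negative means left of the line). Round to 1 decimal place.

Areas → weights: product shot 370·216 = 79920, testimonial card 342·162 = 55404, hero image 344·205 = 70520, headline 84·220 = 18480, CTA button 357·60 = 21420; Σw = 245744.
Σw·x = 79920·223 + 55404·515 + 70520·107 + 18480·1101 + 21420·277 = 80180680, so x̄ = 80180680/245744 ≈ 326.28.
Against x = 781, that's 326.28 − 781 = -454.72.

≈ -454.7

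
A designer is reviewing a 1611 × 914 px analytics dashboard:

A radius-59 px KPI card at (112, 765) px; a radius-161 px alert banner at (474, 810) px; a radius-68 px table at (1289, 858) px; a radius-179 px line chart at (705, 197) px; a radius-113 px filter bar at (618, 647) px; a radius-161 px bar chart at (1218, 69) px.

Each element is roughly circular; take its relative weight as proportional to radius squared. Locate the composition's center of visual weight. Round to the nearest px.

r² weights: KPI card 59² = 3481, alert banner 161² = 25921, table 68² = 4624, line chart 179² = 32041, filter bar 113² = 12769, bar chart 161² = 25921. Total = 104757.
x: moment 80688687 / weight 104757 ≈ 770.25
Σw·y = 43988536; ȳ = 43988536/104757 ≈ 419.91.

(770, 420)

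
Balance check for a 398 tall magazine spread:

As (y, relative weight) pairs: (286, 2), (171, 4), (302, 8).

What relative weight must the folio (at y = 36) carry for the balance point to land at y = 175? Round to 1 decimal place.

Fixed elements: Σw = 2 + 4 + 8 = 14, Σw·y = 2·286 + 4·171 + 8·302 = 3672.
Balance at y = 175 requires (3672 + w·36) / (14 + w) = 175.
Solving: w = (175·14 − 3672) / (36 − 175) = -1222 / -139 ≈ 8.79.

w ≈ 8.8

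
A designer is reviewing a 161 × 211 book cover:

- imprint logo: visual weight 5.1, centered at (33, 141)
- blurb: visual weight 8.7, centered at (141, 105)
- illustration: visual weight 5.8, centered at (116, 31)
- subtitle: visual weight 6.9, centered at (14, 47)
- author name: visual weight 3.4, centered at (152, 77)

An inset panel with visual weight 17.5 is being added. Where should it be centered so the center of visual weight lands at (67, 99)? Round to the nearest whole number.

After adding the inset panel, total weight = 5.1 + 8.7 + 5.8 + 6.9 + 3.4 + 17.5 = 47.4.
x: need Σw·x = 47.4·67 = 3175.8. Existing = 5.1·33 + 8.7·141 + 5.8·116 + 6.9·14 + 3.4·152 = 2681.2. Remainder 494.6 / 17.5 ≈ 28.26.
y: need Σw·y = 47.4·99 = 4692.6. Existing = 5.1·141 + 8.7·105 + 5.8·31 + 6.9·47 + 3.4·77 = 2398.5. Remainder 2294.1 / 17.5 ≈ 131.09.

(28, 131)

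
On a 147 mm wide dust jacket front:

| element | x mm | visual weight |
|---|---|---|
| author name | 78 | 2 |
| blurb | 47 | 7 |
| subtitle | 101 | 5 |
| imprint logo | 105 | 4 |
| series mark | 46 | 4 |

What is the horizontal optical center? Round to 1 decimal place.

x ≈ 72.5

Weights sum to 2 + 7 + 5 + 4 + 4 = 22.
x-moment: 2·78 + 7·47 + 5·101 + 4·105 + 4·46 = 1594; centroid 1594/22 ≈ 72.45.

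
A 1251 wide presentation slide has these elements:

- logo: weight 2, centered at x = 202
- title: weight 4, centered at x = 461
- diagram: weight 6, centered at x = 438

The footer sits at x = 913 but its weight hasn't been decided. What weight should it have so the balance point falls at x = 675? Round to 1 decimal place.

w ≈ 13.5

Existing Σw = 12 (2 + 4 + 6); existing moment 2·202 + 4·461 + 6·438 = 4876.
Balance at x = 675 requires (4876 + w·913) / (12 + w) = 675.
Rearranging, w·(913 − 675) = 675·12 − 4876 = 3224, so w ≈ 3224/238 = 13.55.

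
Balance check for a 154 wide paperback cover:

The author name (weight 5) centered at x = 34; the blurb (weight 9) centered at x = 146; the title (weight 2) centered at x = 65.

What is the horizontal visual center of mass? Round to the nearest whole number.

Total weight = 5 + 9 + 2 = 16.
Σw·x = 5·34 + 9·146 + 2·65 = 1614, so x̄ = 1614/16 ≈ 100.88.

x ≈ 101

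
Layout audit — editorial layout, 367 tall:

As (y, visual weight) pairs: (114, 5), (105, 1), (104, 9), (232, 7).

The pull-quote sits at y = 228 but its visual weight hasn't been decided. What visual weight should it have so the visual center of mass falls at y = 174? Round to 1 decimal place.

w ≈ 11.0

Known weights sum to 5 + 1 + 9 + 7 = 22; their moment is 5·114 + 1·105 + 9·104 + 7·232 = 3235.
Set Σw·y/Σw = 174: (3235 + 228w) = 174·(22 + w).
So w = (174·22 − 3235)/(228 − 174) = 593/54 ≈ 10.98.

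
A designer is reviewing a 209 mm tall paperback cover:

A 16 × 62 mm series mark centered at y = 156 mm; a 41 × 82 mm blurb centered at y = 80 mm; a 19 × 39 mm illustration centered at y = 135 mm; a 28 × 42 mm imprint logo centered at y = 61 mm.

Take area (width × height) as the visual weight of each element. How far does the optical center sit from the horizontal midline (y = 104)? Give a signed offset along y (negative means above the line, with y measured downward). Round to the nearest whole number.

Areas: series mark 16·62 = 992, blurb 41·82 = 3362, illustration 19·39 = 741, imprint logo 28·42 = 1176. Total weight = 6271.
y-moment: 992·156 + 3362·80 + 741·135 + 1176·61 = 595483; centroid 595483/6271 ≈ 94.96.
Offset from y = 104: 94.96 − 104 ≈ -9.04.

≈ -9 mm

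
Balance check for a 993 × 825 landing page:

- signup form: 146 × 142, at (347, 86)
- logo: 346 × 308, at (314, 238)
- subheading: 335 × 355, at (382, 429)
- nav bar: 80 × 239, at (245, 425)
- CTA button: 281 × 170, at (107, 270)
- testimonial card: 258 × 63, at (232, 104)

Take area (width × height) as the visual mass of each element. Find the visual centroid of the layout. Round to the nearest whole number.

(303, 306)

Areas: signup form 146·142 = 20732, logo 346·308 = 106568, subheading 335·355 = 118925, nav bar 80·239 = 19120, CTA button 281·170 = 47770, testimonial card 258·63 = 16254. Total weight = 329369.
Σw·x = 20732·347 + 106568·314 + 118925·382 + 19120·245 + 47770·107 + 16254·232 = 99652424, so x̄ = 99652424/329369 ≈ 302.56.
Σw·y = 20732·86 + 106568·238 + 118925·429 + 19120·425 + 47770·270 + 16254·104 = 100879277, so ȳ = 100879277/329369 ≈ 306.28.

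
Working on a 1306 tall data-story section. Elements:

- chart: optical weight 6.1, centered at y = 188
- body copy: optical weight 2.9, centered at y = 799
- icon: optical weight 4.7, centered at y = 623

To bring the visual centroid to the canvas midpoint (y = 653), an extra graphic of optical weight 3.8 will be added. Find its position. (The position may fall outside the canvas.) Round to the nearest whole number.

y ≈ 1325

New total weight: (6.1 + 2.9 + 4.7) + 3.8 = 17.5.
y: target moment 17.5×653 = 11427.5; current 6.1·188 + 2.9·799 + 4.7·623 = 6392.0; the extra graphic supplies 5035.5, so y = 5035.5/3.8 ≈ 1325.13.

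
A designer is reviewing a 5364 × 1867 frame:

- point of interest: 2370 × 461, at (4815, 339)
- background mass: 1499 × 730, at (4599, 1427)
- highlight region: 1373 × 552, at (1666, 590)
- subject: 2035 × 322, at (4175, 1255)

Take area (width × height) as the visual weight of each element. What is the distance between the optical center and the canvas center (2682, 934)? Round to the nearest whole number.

Areas: point of interest 2370·461 = 1092570, background mass 1499·730 = 1094270, highlight region 1373·552 = 757896, subject 2035·322 = 655270. Total weight = 3600006.
x: (1092570·4815 + 1094270·4599 + 757896·1666 + 655270·4175) / 3600006 = 14291679266 / 3600006 ≈ 3969.90
y: (1092570·339 + 1094270·1427 + 757896·590 + 655270·1255) / 3600006 = 3201427010 / 3600006 ≈ 889.28
Offset from (2682, 934): Δx ≈ 1287.90, Δy ≈ -44.72; distance = √(Δx² + Δy²) ≈ 1288.68.

≈ 1289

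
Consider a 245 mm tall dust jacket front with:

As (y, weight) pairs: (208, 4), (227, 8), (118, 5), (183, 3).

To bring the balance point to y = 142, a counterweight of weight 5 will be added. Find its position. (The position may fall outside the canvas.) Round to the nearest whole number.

With the counterweight, Σw becomes 4 + 8 + 5 + 3 + 5 = 25.
Along y: (3787 + 5·y) / 25 = 142 (existing moment 4·208 + 8·227 + 5·118 + 3·183 = 3787) ⇒ y = (3550 − 3787) / 5 ≈ -47.40.

y ≈ -47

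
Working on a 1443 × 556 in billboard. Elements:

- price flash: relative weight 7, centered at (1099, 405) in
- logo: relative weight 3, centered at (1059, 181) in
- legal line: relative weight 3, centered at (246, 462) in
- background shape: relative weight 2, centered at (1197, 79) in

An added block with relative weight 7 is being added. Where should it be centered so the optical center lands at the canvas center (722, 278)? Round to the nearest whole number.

After adding the added block, total weight = 7 + 3 + 3 + 2 + 7 = 22.
Along x: (14002 + 7·x) / 22 = 722 (existing moment 7·1099 + 3·1059 + 3·246 + 2·1197 = 14002) ⇒ x = (15884 − 14002) / 7 ≈ 268.86.
Along y: (4922 + 7·y) / 22 = 278 (existing moment 7·405 + 3·181 + 3·462 + 2·79 = 4922) ⇒ y = (6116 − 4922) / 7 ≈ 170.57.

(269, 171)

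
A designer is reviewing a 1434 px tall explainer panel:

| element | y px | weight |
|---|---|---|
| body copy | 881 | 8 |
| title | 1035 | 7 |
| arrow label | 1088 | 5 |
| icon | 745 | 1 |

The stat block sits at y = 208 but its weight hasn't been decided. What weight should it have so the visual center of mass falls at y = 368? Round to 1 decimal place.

Fixed elements: Σw = 8 + 7 + 5 + 1 = 21, Σw·y = 8·881 + 7·1035 + 5·1088 + 1·745 = 20478.
Balance at y = 368 requires (20478 + w·208) / (21 + w) = 368.
Rearranging, w·(208 − 368) = 368·21 − 20478 = -12750, so w ≈ -12750/-160 = 79.69.

w ≈ 79.7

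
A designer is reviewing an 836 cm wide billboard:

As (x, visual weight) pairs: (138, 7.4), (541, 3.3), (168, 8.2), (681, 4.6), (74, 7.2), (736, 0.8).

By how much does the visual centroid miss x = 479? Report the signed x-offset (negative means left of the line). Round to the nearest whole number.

≈ -211 cm

Weights sum to 7.4 + 3.3 + 8.2 + 4.6 + 7.2 + 0.8 = 31.5.
x-moment: 7.4·138 + 3.3·541 + 8.2·168 + 4.6·681 + 7.2·74 + 0.8·736 = 8438.3; centroid 8438.3/31.5 ≈ 267.88.
Against x = 479, that's 267.88 − 479 = -211.12.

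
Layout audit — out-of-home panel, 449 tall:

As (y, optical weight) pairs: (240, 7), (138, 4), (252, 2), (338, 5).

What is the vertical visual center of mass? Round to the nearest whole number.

y ≈ 246

Weights sum to 7 + 4 + 2 + 5 = 18.
y-moment: 7·240 + 4·138 + 2·252 + 5·338 = 4426; centroid 4426/18 ≈ 245.89.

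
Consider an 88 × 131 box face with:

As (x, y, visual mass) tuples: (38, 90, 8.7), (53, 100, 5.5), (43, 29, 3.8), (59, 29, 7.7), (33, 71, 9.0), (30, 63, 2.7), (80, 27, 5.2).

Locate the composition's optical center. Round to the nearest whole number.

Σw = 8.7 + 5.5 + 3.8 + 7.7 + 9.0 + 2.7 + 5.2 = 42.6.
x: moment 2033.8 / weight 42.6 ≈ 47.74
y: moment 2616.0 / weight 42.6 ≈ 61.41

(48, 61)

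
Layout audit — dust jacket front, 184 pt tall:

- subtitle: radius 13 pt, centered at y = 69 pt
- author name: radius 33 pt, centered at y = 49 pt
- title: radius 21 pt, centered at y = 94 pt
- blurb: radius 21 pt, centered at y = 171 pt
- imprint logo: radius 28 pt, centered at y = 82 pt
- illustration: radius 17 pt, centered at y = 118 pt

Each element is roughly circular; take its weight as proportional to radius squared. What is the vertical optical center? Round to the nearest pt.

Weights ∝ r²: subtitle 13² = 169, author name 33² = 1089, title 21² = 441, blurb 21² = 441, imprint logo 28² = 784, illustration 17² = 289; Σw = 3213.
Σw·y = 280277; ȳ = 280277/3213 ≈ 87.23.

y ≈ 87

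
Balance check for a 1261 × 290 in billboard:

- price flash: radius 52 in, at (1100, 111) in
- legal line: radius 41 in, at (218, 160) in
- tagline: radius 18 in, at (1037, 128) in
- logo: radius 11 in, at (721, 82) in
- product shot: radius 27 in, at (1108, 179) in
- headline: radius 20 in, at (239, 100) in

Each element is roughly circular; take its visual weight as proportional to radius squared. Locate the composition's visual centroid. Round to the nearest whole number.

r² weights: price flash 52² = 2704, legal line 41² = 1681, tagline 18² = 324, logo 11² = 121, product shot 27² = 729, headline 20² = 400. Total = 5959.
Σw·x = 2704·1100 + 1681·218 + 324·1037 + 121·721 + 729·1108 + 400·239 = 4667419, so x̄ = 4667419/5959 ≈ 783.26.
Σw·y = 2704·111 + 1681·160 + 324·128 + 121·82 + 729·179 + 400·100 = 790989, so ȳ = 790989/5959 ≈ 132.74.

(783, 133)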